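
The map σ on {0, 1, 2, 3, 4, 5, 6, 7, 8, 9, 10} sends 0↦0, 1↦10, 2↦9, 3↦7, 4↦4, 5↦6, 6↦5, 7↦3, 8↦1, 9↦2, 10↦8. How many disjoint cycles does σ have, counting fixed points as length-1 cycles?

Cycle decomposition: (0) (1 10 8) (2 9) (3 7) (4) (5 6).
6 cycles.

6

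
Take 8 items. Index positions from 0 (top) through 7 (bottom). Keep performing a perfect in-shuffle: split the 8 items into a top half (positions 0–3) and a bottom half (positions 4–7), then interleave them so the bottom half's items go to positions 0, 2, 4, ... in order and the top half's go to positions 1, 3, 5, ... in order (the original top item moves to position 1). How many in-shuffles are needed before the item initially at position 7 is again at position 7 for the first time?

Follow position 7 under repeated in-shuffles:
7 → 6 → 4 → 0 → 1 → 3 → 7
It first returns after 6 in-shuffles.

6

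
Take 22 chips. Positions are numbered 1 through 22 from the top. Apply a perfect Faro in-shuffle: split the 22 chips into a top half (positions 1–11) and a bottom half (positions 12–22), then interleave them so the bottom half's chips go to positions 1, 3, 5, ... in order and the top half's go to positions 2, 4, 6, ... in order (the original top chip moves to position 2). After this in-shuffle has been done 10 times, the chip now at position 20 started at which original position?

17

Work backwards from position 20, undoing one in-shuffle at a time:
20 ← 10 ← 5 ← 14 ← 7 ← 15 ← 19 ← 21 ← 22 ← 11 ← 17
So the chip now at position 20 started at position 17.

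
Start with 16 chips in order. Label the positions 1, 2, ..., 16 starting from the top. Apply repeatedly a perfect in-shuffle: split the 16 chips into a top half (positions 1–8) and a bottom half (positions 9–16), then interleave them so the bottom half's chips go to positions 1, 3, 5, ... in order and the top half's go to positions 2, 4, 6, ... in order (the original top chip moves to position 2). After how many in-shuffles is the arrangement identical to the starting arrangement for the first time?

8

The in-shuffle permutes the 16 positions with cycle lengths [8, 8].
Every chip is home exactly when every cycle has completed a whole number of laps, i.e. after lcm(8) = 8 in-shuffles.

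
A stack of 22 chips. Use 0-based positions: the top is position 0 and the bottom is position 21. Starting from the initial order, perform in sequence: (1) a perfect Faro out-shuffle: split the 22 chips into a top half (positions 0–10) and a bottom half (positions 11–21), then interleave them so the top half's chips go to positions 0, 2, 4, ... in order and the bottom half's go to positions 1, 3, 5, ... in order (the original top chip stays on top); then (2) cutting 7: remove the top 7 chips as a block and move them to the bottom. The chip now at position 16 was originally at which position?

11

Undo the operations in reverse order, starting from position 16:
  undo op 2 (cut 7): 16 ← 1
  undo op 1 (out-shuffle, from bottom half): 1 ← 11
So the chip at position 16 came from original position 11.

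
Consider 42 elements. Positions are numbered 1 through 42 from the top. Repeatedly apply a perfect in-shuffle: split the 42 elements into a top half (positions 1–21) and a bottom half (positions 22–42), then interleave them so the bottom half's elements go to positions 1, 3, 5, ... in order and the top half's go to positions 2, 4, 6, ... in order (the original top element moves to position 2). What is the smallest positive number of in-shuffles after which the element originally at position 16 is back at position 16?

14

Follow position 16 under repeated in-shuffles:
16 → 32 → 21 → 42 → 41 → 39 → 35 → 27 → 11 → 22 → 1 → 2 → 4 → 8 → 16
It first returns after 14 in-shuffles.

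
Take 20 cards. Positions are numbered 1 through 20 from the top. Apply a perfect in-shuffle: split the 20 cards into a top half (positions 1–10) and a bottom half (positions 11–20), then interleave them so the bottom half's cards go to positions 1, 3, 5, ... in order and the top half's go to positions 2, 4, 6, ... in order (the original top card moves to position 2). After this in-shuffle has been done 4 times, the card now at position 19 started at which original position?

Work backwards from position 19, undoing one in-shuffle at a time:
19 ← 20 ← 10 ← 5 ← 13
So the card now at position 19 started at position 13.

13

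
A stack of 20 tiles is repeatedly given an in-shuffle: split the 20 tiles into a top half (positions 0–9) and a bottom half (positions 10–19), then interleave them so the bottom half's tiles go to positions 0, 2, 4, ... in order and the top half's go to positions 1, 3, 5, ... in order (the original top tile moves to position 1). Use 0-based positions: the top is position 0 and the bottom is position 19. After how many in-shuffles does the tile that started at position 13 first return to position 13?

2

Follow position 13 under repeated in-shuffles:
13 → 6 → 13
It first returns after 2 in-shuffles.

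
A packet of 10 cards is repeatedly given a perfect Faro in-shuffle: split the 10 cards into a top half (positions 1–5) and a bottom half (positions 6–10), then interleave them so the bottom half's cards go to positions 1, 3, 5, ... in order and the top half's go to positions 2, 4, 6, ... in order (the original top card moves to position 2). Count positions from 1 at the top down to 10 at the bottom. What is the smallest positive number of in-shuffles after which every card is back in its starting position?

10

The in-shuffle permutes the 10 positions with cycle lengths [10].
Every card is home exactly when every cycle has completed a whole number of laps, i.e. after lcm(10) = 10 in-shuffles.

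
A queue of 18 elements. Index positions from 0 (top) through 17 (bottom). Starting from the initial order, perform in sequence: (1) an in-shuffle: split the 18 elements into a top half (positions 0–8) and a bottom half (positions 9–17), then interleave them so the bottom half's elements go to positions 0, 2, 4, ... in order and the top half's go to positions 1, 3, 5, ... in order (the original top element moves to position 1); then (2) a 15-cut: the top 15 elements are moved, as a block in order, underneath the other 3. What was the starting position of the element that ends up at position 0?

7

Undo the operations in reverse order, starting from position 0:
  undo op 2 (cut 15): 0 ← 15
  undo op 1 (in-shuffle, from top half): 15 ← 7
So the element at position 0 came from original position 7.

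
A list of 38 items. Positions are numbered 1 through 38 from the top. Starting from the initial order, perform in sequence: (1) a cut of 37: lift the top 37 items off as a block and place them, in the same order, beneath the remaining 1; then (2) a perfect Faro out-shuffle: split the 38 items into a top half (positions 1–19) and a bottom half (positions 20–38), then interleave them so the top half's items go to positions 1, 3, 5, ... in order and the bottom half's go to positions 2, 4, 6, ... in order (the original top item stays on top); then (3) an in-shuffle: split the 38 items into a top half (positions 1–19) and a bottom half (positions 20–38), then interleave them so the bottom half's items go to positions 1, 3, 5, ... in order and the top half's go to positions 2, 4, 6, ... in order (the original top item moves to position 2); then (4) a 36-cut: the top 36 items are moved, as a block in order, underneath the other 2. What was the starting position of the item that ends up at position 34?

Undo the operations in reverse order, starting from position 34:
  undo op 4 (cut 36): 34 ← 32
  undo op 3 (in-shuffle, from top half): 32 ← 16
  undo op 2 (out-shuffle, from bottom half): 16 ← 27
  undo op 1 (cut 37): 27 ← 26
So the item at position 34 came from original position 26.

26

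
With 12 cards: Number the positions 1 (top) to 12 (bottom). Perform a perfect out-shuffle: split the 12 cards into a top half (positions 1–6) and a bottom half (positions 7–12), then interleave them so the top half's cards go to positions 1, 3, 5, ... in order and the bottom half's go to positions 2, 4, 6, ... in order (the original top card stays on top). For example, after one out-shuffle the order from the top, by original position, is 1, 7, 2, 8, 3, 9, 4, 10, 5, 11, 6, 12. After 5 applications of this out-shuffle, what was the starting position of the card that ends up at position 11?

2

Work backwards from position 11, undoing one out-shuffle at a time:
11 ← 6 ← 9 ← 5 ← 3 ← 2
So the card now at position 11 started at position 2.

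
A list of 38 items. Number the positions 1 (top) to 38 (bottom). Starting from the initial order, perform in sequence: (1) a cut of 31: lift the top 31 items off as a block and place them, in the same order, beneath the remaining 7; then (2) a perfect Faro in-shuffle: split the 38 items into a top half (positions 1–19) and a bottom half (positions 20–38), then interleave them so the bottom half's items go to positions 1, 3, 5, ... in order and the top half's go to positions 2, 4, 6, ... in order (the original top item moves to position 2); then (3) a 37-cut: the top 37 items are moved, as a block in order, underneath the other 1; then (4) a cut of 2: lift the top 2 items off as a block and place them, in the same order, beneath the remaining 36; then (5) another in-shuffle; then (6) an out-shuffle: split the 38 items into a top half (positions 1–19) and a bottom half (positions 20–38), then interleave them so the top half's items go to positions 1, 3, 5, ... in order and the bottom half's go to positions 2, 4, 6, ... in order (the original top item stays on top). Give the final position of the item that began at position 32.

3

Track the item from position 32 forward through each operation:
  after op 1 (cut 31): 32 → 1
  after op 2 (in-shuffle): 1 → 2
  after op 3 (cut 37): 2 → 3
  after op 4 (cut 2): 3 → 1
  after op 5 (in-shuffle): 1 → 2
  after op 6 (out-shuffle): 2 → 3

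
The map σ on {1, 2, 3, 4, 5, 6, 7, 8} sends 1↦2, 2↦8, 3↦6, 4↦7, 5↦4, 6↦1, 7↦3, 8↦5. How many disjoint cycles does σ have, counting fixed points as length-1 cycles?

Cycle decomposition: (1 2 8 5 4 7 3 6).
1 cycle.

1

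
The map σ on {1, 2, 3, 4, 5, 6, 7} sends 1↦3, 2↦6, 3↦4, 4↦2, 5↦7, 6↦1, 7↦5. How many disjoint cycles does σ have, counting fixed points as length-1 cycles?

2

Cycle decomposition: (1 3 4 2 6) (5 7).
2 cycles.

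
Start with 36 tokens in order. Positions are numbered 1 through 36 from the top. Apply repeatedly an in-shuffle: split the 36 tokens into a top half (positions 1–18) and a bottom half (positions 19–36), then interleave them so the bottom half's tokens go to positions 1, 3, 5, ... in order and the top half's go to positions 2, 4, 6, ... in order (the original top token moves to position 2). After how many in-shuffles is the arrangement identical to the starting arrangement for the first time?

The in-shuffle permutes the 36 positions with cycle lengths [36].
Every token is home exactly when every cycle has completed a whole number of laps, i.e. after lcm(36) = 36 in-shuffles.

36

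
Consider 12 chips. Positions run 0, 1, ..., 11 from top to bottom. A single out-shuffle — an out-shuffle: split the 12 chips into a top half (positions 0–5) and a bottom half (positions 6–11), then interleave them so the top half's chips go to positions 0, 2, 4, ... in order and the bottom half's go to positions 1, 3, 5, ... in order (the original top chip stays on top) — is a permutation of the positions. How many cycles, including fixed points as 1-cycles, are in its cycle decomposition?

3

Trace each unvisited position around until it returns:
(0) (1 2 4 8 5 10 9 7 3 6) (11)
3 cycles in total.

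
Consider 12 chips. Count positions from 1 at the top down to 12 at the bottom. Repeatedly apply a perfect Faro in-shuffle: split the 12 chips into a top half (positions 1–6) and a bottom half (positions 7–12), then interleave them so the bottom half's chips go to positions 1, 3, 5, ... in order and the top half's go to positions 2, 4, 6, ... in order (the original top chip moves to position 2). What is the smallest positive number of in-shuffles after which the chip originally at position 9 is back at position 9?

Follow position 9 under repeated in-shuffles:
9 → 5 → 10 → 7 → 1 → 2 → 4 → 8 → 3 → 6 → 12 → 11 → 9
It first returns after 12 in-shuffles.

12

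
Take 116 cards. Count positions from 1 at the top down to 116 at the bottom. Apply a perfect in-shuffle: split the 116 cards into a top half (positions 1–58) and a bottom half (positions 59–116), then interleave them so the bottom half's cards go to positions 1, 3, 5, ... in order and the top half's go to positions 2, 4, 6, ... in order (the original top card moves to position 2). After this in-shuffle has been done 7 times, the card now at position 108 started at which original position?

63

Work backwards from position 108, undoing one in-shuffle at a time:
108 ← 54 ← 27 ← 72 ← 36 ← 18 ← 9 ← 63
So the card now at position 108 started at position 63.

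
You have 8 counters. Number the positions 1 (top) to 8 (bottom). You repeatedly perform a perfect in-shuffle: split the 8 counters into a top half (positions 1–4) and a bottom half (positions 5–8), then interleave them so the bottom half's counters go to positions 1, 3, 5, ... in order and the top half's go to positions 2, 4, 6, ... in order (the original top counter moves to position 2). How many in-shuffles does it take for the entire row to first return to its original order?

6

The in-shuffle permutes the 8 positions with cycle lengths [2, 6].
Every counter is home exactly when every cycle has completed a whole number of laps, i.e. after lcm(2, 6) = 6 in-shuffles.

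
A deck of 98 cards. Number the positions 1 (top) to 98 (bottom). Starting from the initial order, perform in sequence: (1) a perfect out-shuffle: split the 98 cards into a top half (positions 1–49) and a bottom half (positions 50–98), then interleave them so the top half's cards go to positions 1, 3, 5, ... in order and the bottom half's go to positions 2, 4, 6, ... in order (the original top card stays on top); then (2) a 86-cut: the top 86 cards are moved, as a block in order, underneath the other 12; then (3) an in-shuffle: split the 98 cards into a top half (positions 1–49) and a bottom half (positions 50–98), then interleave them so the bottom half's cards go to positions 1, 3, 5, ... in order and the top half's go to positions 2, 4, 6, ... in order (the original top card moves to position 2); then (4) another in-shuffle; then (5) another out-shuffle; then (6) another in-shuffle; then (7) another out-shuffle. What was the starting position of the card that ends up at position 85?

Undo the operations in reverse order, starting from position 85:
  undo op 7 (out-shuffle, from top half): 85 ← 43
  undo op 6 (in-shuffle, from bottom half): 43 ← 71
  undo op 5 (out-shuffle, from top half): 71 ← 36
  undo op 4 (in-shuffle, from top half): 36 ← 18
  undo op 3 (in-shuffle, from top half): 18 ← 9
  undo op 2 (cut 86): 9 ← 95
  undo op 1 (out-shuffle, from top half): 95 ← 48
So the card at position 85 came from original position 48.

48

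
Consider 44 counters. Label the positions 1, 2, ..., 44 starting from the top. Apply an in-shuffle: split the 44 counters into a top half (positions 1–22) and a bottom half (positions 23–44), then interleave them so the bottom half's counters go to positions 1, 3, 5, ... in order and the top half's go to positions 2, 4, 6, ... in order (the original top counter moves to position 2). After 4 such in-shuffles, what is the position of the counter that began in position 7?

Track the counter's position through each in-shuffle:
7 → 14 → 28 → 11 → 22

22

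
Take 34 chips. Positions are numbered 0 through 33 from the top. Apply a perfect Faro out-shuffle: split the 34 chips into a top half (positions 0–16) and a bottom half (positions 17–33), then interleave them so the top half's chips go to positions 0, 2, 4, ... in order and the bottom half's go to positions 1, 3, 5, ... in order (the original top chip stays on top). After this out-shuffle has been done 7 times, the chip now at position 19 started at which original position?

20

Work backwards from position 19, undoing one out-shuffle at a time:
19 ← 26 ← 13 ← 23 ← 28 ← 14 ← 7 ← 20
So the chip now at position 19 started at position 20.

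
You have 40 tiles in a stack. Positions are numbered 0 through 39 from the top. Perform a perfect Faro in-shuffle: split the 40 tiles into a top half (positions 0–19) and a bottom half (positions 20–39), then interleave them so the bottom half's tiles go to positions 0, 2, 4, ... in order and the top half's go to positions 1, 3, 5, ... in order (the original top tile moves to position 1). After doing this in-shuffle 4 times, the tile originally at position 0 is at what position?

Track the tile's position through each in-shuffle:
0 → 1 → 3 → 7 → 15

15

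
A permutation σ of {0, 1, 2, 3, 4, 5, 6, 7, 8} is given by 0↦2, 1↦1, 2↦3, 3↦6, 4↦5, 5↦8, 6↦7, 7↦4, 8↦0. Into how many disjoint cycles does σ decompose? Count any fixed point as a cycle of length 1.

2

Cycle decomposition: (0 2 3 6 7 4 5 8) (1).
2 cycles.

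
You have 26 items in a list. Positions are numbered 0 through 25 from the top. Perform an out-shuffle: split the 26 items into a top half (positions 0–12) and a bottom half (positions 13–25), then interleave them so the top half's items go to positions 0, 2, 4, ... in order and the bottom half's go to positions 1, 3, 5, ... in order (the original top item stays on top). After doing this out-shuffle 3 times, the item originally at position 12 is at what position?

Track the item's position through each out-shuffle:
12 → 24 → 23 → 21

21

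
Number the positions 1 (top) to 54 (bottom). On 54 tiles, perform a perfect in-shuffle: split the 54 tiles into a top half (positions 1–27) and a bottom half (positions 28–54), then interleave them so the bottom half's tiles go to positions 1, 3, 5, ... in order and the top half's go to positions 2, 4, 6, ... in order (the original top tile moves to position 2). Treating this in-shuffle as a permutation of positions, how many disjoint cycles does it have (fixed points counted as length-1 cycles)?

Trace each unvisited position around until it returns:
(1 2 4 8 16 32 ... len 20) (3 6 12 24 48 41 ... len 20) (5 10 20 40 25 50 45 35 15 30) (11 22 44 33)
4 cycles in total.

4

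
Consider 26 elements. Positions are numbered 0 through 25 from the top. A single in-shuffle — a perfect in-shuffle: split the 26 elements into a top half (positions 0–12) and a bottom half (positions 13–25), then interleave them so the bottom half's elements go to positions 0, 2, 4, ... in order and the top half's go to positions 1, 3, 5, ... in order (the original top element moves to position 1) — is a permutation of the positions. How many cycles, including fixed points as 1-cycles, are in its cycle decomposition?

Trace each unvisited position around until it returns:
(0 1 3 7 15 4 ... len 18) (2 5 11 23 20 14) (8 17)
3 cycles in total.

3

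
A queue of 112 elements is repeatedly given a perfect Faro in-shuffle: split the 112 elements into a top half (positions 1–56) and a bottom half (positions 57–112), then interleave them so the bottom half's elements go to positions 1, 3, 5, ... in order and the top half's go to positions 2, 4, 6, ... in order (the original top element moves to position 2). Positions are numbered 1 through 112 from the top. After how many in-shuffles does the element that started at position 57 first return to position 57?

28

Follow position 57 under repeated in-shuffles:
57 → 1 → 2 → 4 → 8 → 16 → 32 → 64 → ... → 57 (length 28)
It first returns after 28 in-shuffles.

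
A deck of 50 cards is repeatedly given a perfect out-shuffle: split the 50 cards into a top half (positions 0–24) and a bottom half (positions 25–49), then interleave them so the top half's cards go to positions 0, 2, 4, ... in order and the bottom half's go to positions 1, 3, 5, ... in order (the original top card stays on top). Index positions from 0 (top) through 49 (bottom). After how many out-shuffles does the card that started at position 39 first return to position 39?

Follow position 39 under repeated out-shuffles:
39 → 29 → 9 → 18 → 36 → 23 → 46 → 43 → ... → 39 (length 21)
It first returns after 21 out-shuffles.

21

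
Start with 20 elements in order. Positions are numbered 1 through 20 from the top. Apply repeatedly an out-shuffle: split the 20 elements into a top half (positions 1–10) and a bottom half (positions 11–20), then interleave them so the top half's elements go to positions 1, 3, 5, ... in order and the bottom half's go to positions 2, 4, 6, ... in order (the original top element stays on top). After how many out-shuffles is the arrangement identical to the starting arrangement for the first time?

The out-shuffle permutes the 20 positions with cycle lengths [1, 1, 18].
Every element is home exactly when every cycle has completed a whole number of laps, i.e. after lcm(1, 18) = 18 out-shuffles.

18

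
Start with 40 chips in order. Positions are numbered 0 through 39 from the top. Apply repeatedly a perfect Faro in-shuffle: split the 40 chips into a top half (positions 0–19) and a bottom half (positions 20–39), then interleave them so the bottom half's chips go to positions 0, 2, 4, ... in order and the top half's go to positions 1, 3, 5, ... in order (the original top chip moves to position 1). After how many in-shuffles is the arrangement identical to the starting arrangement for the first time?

The in-shuffle permutes the 40 positions with cycle lengths [20, 20].
Every chip is home exactly when every cycle has completed a whole number of laps, i.e. after lcm(20) = 20 in-shuffles.

20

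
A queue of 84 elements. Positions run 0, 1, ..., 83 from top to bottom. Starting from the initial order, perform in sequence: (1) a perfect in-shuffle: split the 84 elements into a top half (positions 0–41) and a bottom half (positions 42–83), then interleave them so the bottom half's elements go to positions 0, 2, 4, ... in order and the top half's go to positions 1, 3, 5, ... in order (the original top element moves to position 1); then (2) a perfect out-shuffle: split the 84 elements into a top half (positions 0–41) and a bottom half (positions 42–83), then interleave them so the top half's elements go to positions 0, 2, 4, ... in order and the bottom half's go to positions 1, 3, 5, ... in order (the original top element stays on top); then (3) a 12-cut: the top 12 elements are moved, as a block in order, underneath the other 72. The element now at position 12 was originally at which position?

Undo the operations in reverse order, starting from position 12:
  undo op 3 (cut 12): 12 ← 24
  undo op 2 (out-shuffle, from top half): 24 ← 12
  undo op 1 (in-shuffle, from bottom half): 12 ← 48
So the element at position 12 came from original position 48.

48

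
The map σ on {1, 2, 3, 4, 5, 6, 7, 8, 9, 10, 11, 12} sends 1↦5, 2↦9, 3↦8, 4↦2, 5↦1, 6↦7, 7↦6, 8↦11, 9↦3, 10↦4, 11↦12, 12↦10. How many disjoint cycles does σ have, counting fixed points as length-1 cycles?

3

Cycle decomposition: (1 5) (2 9 3 8 11 12 10 4) (6 7).
3 cycles.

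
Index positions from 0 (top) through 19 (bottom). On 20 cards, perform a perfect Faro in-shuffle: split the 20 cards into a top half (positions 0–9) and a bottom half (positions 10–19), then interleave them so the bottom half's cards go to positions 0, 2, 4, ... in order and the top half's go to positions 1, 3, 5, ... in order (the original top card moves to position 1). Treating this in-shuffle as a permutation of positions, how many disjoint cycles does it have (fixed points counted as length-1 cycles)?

5

Trace each unvisited position around until it returns:
(0 1 3 7 15 10) (2 5 11) (4 9 19 18 16 12) (6 13) (8 17 14)
5 cycles in total.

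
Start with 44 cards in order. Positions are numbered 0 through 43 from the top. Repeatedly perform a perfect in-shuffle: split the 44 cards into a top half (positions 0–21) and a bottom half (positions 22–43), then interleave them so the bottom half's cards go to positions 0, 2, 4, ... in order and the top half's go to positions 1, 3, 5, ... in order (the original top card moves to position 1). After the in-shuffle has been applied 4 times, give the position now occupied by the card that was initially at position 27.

Track the card's position through each in-shuffle:
27 → 10 → 21 → 43 → 42

42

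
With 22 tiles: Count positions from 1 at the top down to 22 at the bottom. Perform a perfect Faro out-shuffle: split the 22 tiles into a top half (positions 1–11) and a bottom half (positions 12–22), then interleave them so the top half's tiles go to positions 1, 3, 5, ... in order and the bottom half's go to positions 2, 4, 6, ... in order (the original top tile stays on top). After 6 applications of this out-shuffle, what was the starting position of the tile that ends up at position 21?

21

Work backwards from position 21, undoing one out-shuffle at a time:
21 ← 11 ← 6 ← 14 ← 18 ← 20 ← 21
So the tile now at position 21 started at position 21.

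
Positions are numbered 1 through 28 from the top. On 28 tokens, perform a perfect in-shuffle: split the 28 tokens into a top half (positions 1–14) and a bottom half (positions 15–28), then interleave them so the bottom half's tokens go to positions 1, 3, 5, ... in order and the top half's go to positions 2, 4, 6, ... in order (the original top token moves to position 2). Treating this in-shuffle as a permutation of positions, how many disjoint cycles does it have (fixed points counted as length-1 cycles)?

Trace each unvisited position around until it returns:
(1 2 4 8 16 3 ... len 28)
1 cycle in total.

1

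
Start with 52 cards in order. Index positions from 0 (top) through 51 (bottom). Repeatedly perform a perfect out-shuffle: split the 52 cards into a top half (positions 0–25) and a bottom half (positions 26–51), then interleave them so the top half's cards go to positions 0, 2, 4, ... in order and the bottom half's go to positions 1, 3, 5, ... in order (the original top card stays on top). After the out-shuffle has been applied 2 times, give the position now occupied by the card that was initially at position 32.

26

Track the card's position through each out-shuffle:
32 → 13 → 26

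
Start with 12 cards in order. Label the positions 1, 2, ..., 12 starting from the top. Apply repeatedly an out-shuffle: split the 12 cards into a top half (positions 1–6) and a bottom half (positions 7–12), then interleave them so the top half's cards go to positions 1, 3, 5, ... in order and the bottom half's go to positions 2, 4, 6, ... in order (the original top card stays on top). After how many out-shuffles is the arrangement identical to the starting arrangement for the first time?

The out-shuffle permutes the 12 positions with cycle lengths [1, 1, 10].
Every card is home exactly when every cycle has completed a whole number of laps, i.e. after lcm(1, 10) = 10 out-shuffles.

10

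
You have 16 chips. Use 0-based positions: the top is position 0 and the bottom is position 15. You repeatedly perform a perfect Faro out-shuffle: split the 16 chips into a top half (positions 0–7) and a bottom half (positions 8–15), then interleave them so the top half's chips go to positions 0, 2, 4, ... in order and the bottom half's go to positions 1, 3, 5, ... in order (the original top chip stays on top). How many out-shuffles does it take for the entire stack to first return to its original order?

The out-shuffle permutes the 16 positions with cycle lengths [1, 1, 2, 4, 4, 4].
Every chip is home exactly when every cycle has completed a whole number of laps, i.e. after lcm(1, 2, 4) = 4 out-shuffles.

4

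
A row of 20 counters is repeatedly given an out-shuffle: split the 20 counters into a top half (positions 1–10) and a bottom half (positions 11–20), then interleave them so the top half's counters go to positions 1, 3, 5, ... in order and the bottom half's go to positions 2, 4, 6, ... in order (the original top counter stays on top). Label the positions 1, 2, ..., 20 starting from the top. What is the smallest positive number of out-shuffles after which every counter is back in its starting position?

18

The out-shuffle permutes the 20 positions with cycle lengths [1, 1, 18].
Every counter is home exactly when every cycle has completed a whole number of laps, i.e. after lcm(1, 18) = 18 out-shuffles.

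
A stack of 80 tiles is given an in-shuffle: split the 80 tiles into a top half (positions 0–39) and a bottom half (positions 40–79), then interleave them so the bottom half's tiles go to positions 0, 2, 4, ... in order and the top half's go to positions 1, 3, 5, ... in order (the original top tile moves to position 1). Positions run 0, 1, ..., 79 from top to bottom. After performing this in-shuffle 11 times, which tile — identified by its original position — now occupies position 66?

Work backwards from position 66, undoing one in-shuffle at a time:
66 ← 73 ← 36 ← 58 ← 69 ← 34 ← 57 ← 28 ← 54 ← 67 ← 33 ← 16
So the tile now at position 66 started at position 16.

16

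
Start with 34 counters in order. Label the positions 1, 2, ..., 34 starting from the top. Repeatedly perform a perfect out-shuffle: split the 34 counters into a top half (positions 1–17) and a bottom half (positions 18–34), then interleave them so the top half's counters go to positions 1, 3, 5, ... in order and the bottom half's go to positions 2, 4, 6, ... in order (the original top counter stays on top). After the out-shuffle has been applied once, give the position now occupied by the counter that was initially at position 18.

Track the counter's position through each out-shuffle:
18 → 2

2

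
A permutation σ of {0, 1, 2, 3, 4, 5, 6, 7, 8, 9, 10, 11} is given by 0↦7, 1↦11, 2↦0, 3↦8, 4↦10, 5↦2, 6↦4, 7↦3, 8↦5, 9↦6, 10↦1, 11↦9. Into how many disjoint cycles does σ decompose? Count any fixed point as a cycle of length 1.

2

Cycle decomposition: (0 7 3 8 5 2) (1 11 9 6 4 10).
2 cycles.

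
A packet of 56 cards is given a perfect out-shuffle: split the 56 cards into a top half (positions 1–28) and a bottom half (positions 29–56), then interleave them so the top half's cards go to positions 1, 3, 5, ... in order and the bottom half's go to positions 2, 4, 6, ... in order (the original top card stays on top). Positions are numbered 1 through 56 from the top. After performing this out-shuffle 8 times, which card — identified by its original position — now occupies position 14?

Work backwards from position 14, undoing one out-shuffle at a time:
14 ← 35 ← 18 ← 37 ← 19 ← 10 ← 33 ← 17 ← 9
So the card now at position 14 started at position 9.

9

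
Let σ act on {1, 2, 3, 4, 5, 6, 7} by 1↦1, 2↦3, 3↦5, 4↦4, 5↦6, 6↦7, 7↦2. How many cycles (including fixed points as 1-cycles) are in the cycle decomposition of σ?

3

Cycle decomposition: (1) (2 3 5 6 7) (4).
3 cycles.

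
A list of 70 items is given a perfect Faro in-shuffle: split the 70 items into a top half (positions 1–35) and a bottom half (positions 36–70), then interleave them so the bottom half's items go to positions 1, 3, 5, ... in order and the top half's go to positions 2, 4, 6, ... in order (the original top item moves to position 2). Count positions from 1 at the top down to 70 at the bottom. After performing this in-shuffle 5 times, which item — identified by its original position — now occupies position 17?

56

Work backwards from position 17, undoing one in-shuffle at a time:
17 ← 44 ← 22 ← 11 ← 41 ← 56
So the item now at position 17 started at position 56.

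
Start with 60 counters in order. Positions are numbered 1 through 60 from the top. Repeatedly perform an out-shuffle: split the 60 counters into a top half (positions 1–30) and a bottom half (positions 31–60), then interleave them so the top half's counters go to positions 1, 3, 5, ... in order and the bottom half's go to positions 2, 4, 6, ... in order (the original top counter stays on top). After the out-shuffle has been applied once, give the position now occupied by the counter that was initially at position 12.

23

Track the counter's position through each out-shuffle:
12 → 23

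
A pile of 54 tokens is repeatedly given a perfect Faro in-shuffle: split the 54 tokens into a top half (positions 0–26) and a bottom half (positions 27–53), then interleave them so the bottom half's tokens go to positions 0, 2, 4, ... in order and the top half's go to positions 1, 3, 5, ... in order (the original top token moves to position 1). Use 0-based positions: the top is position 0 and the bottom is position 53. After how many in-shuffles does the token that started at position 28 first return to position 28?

Follow position 28 under repeated in-shuffles:
28 → 2 → 5 → 11 → 23 → 47 → 40 → 26 → 53 → 52 → 50 → 46 → 38 → 22 → 45 → 36 → 18 → 37 → 20 → 41 → 28
It first returns after 20 in-shuffles.

20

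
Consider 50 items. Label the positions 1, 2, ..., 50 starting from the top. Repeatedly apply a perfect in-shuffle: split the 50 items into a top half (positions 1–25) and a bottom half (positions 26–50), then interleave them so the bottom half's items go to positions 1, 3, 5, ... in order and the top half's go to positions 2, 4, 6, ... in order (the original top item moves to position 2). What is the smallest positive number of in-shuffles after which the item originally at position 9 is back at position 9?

Follow position 9 under repeated in-shuffles:
9 → 18 → 36 → 21 → 42 → 33 → 15 → 30 → 9
It first returns after 8 in-shuffles.

8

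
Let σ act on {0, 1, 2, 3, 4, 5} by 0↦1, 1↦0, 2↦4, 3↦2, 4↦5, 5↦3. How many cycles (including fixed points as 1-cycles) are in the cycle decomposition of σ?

Cycle decomposition: (0 1) (2 4 5 3).
2 cycles.

2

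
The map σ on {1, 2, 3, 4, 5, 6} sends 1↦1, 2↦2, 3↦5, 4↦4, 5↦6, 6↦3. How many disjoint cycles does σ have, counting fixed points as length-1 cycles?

Cycle decomposition: (1) (2) (3 5 6) (4).
4 cycles.

4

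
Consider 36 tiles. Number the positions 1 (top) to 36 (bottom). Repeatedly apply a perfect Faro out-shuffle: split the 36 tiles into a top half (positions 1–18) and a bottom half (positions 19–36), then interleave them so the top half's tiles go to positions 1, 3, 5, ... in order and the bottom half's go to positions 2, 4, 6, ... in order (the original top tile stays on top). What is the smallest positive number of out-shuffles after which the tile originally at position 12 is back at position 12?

Follow position 12 under repeated out-shuffles:
12 → 23 → 10 → 19 → 2 → 3 → 5 → 9 → 17 → 33 → 30 → 24 → 12
It first returns after 12 out-shuffles.

12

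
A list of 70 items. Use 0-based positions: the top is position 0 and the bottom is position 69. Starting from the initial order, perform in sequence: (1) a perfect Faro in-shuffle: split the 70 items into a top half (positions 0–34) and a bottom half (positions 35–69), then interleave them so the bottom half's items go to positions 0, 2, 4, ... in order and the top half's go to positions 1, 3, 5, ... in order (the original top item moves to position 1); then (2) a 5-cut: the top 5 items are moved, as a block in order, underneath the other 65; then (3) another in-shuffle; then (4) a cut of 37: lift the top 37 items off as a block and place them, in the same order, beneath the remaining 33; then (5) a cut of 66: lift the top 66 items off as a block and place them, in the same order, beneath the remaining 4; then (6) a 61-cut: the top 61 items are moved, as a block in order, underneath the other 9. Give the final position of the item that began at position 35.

36

Track the item from position 35 forward through each operation:
  after op 1 (in-shuffle): 35 → 0
  after op 2 (cut 5): 0 → 65
  after op 3 (in-shuffle): 65 → 60
  after op 4 (cut 37): 60 → 23
  after op 5 (cut 66): 23 → 27
  after op 6 (cut 61): 27 → 36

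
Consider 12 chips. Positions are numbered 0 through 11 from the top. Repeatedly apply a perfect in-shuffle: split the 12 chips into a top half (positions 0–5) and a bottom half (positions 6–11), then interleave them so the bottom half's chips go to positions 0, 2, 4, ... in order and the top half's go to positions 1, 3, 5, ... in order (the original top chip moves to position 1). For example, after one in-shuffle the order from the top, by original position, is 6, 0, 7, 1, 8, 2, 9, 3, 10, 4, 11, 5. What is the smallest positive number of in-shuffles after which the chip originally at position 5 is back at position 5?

12

Follow position 5 under repeated in-shuffles:
5 → 11 → 10 → 8 → 4 → 9 → 6 → 0 → 1 → 3 → 7 → 2 → 5
It first returns after 12 in-shuffles.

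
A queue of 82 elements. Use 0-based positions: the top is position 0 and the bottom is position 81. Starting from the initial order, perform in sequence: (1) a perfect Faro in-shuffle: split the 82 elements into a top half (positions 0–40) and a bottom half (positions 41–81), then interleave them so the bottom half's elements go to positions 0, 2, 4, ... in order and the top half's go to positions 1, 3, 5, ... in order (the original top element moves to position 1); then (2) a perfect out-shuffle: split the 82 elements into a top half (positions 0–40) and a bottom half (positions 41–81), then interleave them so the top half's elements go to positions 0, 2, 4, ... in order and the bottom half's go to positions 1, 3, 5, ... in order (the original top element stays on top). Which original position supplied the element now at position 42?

Undo the operations in reverse order, starting from position 42:
  undo op 2 (out-shuffle, from top half): 42 ← 21
  undo op 1 (in-shuffle, from top half): 21 ← 10
So the element at position 42 came from original position 10.

10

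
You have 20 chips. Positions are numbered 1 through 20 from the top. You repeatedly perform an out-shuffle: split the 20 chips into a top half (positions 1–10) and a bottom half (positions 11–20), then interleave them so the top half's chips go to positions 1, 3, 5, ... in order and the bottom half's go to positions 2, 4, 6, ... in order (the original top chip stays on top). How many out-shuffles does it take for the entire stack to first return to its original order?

18

The out-shuffle permutes the 20 positions with cycle lengths [1, 1, 18].
Every chip is home exactly when every cycle has completed a whole number of laps, i.e. after lcm(1, 18) = 18 out-shuffles.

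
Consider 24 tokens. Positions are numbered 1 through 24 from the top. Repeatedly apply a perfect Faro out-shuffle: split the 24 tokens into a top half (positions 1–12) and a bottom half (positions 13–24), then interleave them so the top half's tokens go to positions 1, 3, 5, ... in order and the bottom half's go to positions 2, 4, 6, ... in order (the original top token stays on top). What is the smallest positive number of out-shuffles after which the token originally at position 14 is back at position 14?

Follow position 14 under repeated out-shuffles:
14 → 4 → 7 → 13 → 2 → 3 → 5 → 9 → 17 → 10 → 19 → 14
It first returns after 11 out-shuffles.

11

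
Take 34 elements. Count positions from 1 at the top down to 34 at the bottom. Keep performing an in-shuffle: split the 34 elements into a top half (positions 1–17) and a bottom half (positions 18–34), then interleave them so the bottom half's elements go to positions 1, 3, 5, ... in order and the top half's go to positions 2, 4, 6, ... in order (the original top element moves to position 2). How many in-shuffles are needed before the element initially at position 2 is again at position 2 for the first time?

12

Follow position 2 under repeated in-shuffles:
2 → 4 → 8 → 16 → 32 → 29 → 23 → 11 → 22 → 9 → 18 → 1 → 2
It first returns after 12 in-shuffles.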